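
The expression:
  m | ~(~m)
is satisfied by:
  {m: True}


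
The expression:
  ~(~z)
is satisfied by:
  {z: True}


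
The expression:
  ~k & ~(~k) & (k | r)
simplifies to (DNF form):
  False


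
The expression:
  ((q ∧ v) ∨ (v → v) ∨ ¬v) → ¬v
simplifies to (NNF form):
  ¬v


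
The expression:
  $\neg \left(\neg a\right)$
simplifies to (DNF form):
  $a$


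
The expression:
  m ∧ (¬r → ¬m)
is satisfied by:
  {r: True, m: True}


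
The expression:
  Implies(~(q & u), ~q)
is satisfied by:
  {u: True, q: False}
  {q: False, u: False}
  {q: True, u: True}


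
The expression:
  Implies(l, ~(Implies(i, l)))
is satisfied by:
  {l: False}


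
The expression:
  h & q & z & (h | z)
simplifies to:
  h & q & z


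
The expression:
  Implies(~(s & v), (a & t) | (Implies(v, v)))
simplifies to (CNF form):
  True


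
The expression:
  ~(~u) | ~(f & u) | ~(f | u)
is always true.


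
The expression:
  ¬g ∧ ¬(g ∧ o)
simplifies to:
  ¬g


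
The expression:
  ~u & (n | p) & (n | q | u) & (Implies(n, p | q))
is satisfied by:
  {n: True, q: True, p: True, u: False}
  {n: True, q: True, u: False, p: False}
  {n: True, p: True, u: False, q: False}
  {q: True, p: True, u: False, n: False}


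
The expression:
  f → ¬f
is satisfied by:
  {f: False}


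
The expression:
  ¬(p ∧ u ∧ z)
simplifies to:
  ¬p ∨ ¬u ∨ ¬z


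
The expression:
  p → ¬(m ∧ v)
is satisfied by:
  {p: False, m: False, v: False}
  {v: True, p: False, m: False}
  {m: True, p: False, v: False}
  {v: True, m: True, p: False}
  {p: True, v: False, m: False}
  {v: True, p: True, m: False}
  {m: True, p: True, v: False}


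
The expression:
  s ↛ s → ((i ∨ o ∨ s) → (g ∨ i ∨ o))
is always true.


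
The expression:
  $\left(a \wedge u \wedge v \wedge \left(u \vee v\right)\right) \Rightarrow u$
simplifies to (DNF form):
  $\text{True}$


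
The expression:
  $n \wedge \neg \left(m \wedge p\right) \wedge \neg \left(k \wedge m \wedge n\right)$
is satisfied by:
  {n: True, k: False, m: False, p: False}
  {p: True, n: True, k: False, m: False}
  {k: True, n: True, p: False, m: False}
  {p: True, k: True, n: True, m: False}
  {m: True, n: True, p: False, k: False}


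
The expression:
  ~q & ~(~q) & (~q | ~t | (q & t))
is never true.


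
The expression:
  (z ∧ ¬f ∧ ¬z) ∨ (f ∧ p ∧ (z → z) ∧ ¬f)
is never true.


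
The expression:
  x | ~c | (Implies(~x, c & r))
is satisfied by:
  {r: True, x: True, c: False}
  {r: True, c: False, x: False}
  {x: True, c: False, r: False}
  {x: False, c: False, r: False}
  {r: True, x: True, c: True}
  {r: True, c: True, x: False}
  {x: True, c: True, r: False}


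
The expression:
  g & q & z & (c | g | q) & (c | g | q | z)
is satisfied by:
  {z: True, g: True, q: True}


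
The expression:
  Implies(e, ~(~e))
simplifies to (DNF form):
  True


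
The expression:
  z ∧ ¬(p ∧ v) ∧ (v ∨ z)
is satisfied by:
  {z: True, p: False, v: False}
  {z: True, v: True, p: False}
  {z: True, p: True, v: False}


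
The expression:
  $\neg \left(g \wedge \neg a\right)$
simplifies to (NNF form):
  $a \vee \neg g$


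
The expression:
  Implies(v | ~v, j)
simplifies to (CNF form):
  j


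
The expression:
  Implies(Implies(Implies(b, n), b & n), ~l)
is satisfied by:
  {l: False, b: False}
  {b: True, l: False}
  {l: True, b: False}


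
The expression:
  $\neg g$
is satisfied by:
  {g: False}


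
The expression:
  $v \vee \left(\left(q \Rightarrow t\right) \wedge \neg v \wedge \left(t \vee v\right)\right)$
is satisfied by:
  {t: True, v: True}
  {t: True, v: False}
  {v: True, t: False}


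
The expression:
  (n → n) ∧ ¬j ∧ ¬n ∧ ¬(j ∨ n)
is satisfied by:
  {n: False, j: False}


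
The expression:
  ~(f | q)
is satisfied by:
  {q: False, f: False}


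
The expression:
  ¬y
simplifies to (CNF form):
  ¬y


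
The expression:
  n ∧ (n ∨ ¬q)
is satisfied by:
  {n: True}


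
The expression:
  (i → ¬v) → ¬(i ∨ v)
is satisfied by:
  {v: False, i: False}
  {i: True, v: True}


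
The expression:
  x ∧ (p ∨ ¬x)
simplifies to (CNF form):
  p ∧ x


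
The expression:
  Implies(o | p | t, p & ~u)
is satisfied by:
  {p: True, o: False, u: False, t: False}
  {t: True, p: True, o: False, u: False}
  {p: True, o: True, u: False, t: False}
  {t: True, p: True, o: True, u: False}
  {t: False, o: False, u: False, p: False}
  {u: True, t: False, o: False, p: False}


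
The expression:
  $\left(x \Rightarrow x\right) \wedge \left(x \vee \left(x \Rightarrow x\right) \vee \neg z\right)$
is always true.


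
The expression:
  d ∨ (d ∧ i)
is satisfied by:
  {d: True}


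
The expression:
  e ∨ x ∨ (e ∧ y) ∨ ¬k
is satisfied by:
  {x: True, e: True, k: False}
  {x: True, k: False, e: False}
  {e: True, k: False, x: False}
  {e: False, k: False, x: False}
  {x: True, e: True, k: True}
  {x: True, k: True, e: False}
  {e: True, k: True, x: False}


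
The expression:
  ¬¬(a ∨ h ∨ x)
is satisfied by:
  {a: True, x: True, h: True}
  {a: True, x: True, h: False}
  {a: True, h: True, x: False}
  {a: True, h: False, x: False}
  {x: True, h: True, a: False}
  {x: True, h: False, a: False}
  {h: True, x: False, a: False}


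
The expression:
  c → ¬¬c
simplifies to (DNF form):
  True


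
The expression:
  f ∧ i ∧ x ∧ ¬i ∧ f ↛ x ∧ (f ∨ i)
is never true.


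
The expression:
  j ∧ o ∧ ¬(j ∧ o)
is never true.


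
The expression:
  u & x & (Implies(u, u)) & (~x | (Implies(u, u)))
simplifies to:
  u & x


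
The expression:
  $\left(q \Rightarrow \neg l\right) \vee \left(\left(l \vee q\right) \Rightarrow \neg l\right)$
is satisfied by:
  {l: False, q: False}
  {q: True, l: False}
  {l: True, q: False}


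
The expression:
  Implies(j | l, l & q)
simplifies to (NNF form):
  (l & q) | (~j & ~l)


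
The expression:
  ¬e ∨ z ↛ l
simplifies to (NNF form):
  (z ∧ ¬l) ∨ ¬e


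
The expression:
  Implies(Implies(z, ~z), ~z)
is always true.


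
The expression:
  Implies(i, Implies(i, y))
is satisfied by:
  {y: True, i: False}
  {i: False, y: False}
  {i: True, y: True}


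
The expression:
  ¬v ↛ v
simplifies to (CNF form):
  True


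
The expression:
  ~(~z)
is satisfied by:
  {z: True}


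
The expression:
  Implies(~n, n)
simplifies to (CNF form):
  n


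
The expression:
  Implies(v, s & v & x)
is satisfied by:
  {s: True, x: True, v: False}
  {s: True, x: False, v: False}
  {x: True, s: False, v: False}
  {s: False, x: False, v: False}
  {v: True, s: True, x: True}


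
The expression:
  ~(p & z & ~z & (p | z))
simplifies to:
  True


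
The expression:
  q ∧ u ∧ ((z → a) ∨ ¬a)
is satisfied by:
  {u: True, q: True}


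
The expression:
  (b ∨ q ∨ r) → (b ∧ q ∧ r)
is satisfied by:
  {q: False, b: False, r: False}
  {r: True, b: True, q: True}


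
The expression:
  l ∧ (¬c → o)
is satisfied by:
  {o: True, c: True, l: True}
  {o: True, l: True, c: False}
  {c: True, l: True, o: False}


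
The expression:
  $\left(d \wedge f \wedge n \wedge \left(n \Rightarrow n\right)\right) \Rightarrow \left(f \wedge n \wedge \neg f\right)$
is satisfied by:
  {d: False, n: False, f: False}
  {f: True, d: False, n: False}
  {n: True, d: False, f: False}
  {f: True, n: True, d: False}
  {d: True, f: False, n: False}
  {f: True, d: True, n: False}
  {n: True, d: True, f: False}


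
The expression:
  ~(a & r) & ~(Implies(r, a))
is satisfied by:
  {r: True, a: False}


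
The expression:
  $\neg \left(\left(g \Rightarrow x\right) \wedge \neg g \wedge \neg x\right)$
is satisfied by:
  {x: True, g: True}
  {x: True, g: False}
  {g: True, x: False}


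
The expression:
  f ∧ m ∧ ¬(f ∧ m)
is never true.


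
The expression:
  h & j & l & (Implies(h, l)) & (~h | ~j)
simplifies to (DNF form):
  False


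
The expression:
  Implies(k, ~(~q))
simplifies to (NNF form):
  q | ~k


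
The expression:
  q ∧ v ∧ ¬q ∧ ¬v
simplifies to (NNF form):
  False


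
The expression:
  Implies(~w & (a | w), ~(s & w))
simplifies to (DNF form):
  True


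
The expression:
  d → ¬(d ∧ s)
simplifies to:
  ¬d ∨ ¬s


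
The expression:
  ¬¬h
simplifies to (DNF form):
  h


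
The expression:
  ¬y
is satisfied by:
  {y: False}


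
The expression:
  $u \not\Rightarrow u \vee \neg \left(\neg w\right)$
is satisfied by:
  {w: True}


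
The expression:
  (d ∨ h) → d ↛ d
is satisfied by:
  {d: False, h: False}


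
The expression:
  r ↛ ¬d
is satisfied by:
  {r: True, d: True}


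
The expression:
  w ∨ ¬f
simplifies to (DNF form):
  w ∨ ¬f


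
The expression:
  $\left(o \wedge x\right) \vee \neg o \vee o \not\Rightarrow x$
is always true.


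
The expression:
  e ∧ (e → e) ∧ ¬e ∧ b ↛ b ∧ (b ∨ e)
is never true.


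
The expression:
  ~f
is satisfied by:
  {f: False}


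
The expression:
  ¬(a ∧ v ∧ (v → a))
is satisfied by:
  {v: False, a: False}
  {a: True, v: False}
  {v: True, a: False}


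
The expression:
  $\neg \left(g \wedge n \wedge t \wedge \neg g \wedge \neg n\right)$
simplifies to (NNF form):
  $\text{True}$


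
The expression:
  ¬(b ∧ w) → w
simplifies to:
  w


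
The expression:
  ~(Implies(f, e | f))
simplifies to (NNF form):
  False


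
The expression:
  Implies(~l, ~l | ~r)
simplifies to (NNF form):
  True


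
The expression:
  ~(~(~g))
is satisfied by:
  {g: False}


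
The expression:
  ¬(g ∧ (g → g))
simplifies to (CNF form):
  ¬g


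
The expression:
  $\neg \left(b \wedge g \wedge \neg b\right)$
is always true.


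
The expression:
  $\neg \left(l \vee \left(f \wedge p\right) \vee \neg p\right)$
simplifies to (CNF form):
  $p \wedge \neg f \wedge \neg l$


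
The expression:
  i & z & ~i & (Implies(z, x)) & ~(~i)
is never true.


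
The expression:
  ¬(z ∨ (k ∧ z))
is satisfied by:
  {z: False}


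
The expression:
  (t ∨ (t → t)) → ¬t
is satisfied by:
  {t: False}


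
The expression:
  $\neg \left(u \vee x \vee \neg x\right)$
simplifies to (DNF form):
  $\text{False}$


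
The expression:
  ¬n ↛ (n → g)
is never true.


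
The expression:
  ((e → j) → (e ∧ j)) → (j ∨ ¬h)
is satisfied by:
  {j: True, e: False, h: False}
  {j: False, e: False, h: False}
  {h: True, j: True, e: False}
  {h: True, j: False, e: False}
  {e: True, j: True, h: False}
  {e: True, j: False, h: False}
  {e: True, h: True, j: True}


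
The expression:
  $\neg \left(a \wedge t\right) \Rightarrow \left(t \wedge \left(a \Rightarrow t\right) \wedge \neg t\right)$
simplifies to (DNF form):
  $a \wedge t$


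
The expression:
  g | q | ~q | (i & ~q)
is always true.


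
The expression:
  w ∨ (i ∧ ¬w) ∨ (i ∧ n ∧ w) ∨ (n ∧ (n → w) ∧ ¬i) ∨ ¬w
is always true.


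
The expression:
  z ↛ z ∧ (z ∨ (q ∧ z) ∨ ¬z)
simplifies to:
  False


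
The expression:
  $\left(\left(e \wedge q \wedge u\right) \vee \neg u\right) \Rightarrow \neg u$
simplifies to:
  $\neg e \vee \neg q \vee \neg u$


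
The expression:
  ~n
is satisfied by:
  {n: False}


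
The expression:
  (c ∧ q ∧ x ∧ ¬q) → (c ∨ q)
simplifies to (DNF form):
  True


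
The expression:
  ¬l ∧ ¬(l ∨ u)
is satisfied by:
  {u: False, l: False}


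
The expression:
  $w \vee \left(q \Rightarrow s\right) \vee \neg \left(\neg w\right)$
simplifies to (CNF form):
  $s \vee w \vee \neg q$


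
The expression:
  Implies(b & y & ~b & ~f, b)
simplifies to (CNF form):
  True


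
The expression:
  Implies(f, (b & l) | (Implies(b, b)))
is always true.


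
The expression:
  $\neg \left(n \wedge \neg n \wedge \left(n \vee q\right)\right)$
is always true.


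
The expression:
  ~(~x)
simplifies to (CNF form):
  x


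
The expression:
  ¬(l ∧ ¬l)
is always true.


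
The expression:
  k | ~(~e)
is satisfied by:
  {k: True, e: True}
  {k: True, e: False}
  {e: True, k: False}


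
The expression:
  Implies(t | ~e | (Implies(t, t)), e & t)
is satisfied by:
  {t: True, e: True}


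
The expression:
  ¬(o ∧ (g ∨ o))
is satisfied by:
  {o: False}


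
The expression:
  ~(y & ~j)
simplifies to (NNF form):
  j | ~y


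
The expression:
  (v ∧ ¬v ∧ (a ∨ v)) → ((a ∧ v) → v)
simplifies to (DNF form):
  True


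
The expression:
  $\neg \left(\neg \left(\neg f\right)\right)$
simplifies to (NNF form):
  $\neg f$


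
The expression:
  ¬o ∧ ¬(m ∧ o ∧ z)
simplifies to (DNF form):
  ¬o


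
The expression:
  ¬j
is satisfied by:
  {j: False}


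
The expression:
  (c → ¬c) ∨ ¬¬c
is always true.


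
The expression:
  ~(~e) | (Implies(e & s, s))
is always true.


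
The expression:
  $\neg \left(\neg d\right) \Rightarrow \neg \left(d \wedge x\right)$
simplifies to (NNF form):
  $\neg d \vee \neg x$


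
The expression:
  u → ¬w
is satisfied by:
  {w: False, u: False}
  {u: True, w: False}
  {w: True, u: False}


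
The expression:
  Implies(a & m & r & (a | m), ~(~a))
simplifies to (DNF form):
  True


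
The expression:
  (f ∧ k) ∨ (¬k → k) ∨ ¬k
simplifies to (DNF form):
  True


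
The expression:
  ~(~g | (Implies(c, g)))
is never true.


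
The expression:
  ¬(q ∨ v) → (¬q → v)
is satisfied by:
  {q: True, v: True}
  {q: True, v: False}
  {v: True, q: False}


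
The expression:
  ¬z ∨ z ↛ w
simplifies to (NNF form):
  ¬w ∨ ¬z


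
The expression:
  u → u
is always true.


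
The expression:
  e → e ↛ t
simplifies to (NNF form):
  ¬e ∨ ¬t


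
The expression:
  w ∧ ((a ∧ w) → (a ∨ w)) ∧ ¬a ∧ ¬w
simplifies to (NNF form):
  False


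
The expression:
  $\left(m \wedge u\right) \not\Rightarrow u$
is never true.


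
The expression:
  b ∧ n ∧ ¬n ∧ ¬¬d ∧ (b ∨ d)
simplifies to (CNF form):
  False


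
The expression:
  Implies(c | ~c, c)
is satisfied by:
  {c: True}


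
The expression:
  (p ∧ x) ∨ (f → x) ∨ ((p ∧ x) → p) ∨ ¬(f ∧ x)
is always true.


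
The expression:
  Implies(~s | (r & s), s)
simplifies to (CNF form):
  s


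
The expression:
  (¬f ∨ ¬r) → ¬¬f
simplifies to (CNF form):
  f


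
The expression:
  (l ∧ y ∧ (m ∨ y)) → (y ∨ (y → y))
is always true.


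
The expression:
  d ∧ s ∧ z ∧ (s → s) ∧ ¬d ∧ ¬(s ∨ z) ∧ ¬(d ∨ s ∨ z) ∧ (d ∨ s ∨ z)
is never true.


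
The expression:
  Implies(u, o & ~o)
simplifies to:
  ~u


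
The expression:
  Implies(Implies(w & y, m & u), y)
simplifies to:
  y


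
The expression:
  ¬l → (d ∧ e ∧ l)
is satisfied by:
  {l: True}


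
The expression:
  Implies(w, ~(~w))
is always true.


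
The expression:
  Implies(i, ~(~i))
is always true.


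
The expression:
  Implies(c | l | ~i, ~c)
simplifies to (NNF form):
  ~c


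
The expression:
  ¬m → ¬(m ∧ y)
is always true.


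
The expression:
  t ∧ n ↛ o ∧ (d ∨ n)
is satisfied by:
  {t: True, n: True, o: False}


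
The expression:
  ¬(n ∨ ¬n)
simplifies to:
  False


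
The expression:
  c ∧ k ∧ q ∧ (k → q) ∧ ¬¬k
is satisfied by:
  {c: True, q: True, k: True}


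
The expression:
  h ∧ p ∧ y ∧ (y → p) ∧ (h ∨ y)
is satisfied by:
  {h: True, p: True, y: True}


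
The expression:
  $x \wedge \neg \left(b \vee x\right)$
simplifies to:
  $\text{False}$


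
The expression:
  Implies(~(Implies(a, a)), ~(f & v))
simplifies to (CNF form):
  True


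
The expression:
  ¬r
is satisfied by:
  {r: False}


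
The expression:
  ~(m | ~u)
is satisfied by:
  {u: True, m: False}


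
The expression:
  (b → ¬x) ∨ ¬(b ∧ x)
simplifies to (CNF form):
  ¬b ∨ ¬x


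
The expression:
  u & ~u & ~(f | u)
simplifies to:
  False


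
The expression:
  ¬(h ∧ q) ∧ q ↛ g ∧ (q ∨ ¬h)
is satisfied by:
  {q: True, g: False, h: False}


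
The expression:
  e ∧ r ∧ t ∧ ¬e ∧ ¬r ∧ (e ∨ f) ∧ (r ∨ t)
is never true.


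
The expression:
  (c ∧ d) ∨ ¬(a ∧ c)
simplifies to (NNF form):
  d ∨ ¬a ∨ ¬c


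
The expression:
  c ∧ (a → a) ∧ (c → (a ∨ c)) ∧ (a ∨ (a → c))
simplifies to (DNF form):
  c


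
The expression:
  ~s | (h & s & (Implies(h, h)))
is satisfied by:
  {h: True, s: False}
  {s: False, h: False}
  {s: True, h: True}


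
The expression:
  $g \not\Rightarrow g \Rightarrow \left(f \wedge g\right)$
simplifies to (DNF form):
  $\text{True}$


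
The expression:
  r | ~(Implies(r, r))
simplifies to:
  r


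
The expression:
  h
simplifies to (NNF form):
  h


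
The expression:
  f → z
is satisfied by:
  {z: True, f: False}
  {f: False, z: False}
  {f: True, z: True}


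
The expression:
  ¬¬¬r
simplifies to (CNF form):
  ¬r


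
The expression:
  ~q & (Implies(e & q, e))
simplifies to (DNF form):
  ~q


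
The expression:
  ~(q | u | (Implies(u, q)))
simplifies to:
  False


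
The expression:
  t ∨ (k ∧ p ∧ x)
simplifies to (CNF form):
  (k ∨ t) ∧ (p ∨ t) ∧ (t ∨ x)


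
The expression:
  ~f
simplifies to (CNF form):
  ~f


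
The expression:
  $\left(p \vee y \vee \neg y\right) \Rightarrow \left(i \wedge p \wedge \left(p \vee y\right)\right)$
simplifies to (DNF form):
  $i \wedge p$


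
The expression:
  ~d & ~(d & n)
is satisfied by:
  {d: False}


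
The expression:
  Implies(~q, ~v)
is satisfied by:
  {q: True, v: False}
  {v: False, q: False}
  {v: True, q: True}


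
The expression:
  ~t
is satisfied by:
  {t: False}


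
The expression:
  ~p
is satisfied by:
  {p: False}


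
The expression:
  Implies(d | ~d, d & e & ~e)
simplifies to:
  False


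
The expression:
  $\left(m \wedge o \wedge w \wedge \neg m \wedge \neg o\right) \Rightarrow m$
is always true.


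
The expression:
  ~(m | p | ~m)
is never true.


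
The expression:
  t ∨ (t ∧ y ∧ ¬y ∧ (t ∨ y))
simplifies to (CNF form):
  t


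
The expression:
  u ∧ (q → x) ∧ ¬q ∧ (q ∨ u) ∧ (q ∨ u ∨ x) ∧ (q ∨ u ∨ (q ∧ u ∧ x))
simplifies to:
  u ∧ ¬q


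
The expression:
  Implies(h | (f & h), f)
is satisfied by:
  {f: True, h: False}
  {h: False, f: False}
  {h: True, f: True}


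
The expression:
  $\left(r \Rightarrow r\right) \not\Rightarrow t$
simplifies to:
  $\neg t$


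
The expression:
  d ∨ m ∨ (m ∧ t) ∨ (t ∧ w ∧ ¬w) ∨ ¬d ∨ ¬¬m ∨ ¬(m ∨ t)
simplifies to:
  True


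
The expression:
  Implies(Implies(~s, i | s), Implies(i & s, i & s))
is always true.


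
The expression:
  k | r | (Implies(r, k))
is always true.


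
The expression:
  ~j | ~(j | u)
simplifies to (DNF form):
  ~j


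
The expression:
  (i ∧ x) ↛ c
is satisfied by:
  {i: True, x: True, c: False}


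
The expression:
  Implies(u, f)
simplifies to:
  f | ~u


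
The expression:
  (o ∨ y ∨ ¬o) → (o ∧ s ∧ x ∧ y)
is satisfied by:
  {o: True, x: True, y: True, s: True}


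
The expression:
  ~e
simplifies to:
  ~e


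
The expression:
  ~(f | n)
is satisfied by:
  {n: False, f: False}


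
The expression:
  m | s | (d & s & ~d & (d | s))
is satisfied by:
  {m: True, s: True}
  {m: True, s: False}
  {s: True, m: False}


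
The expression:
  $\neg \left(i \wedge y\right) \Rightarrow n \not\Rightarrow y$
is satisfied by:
  {i: True, n: True, y: False}
  {n: True, y: False, i: False}
  {i: True, y: True, n: True}
  {i: True, y: True, n: False}


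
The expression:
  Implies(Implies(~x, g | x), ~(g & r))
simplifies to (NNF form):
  ~g | ~r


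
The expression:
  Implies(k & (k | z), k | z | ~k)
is always true.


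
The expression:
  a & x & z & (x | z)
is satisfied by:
  {a: True, z: True, x: True}


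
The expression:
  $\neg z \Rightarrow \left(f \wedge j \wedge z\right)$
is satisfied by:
  {z: True}


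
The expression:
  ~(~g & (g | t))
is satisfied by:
  {g: True, t: False}
  {t: False, g: False}
  {t: True, g: True}


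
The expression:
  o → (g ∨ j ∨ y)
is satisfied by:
  {y: True, g: True, j: True, o: False}
  {y: True, g: True, j: False, o: False}
  {y: True, j: True, g: False, o: False}
  {y: True, j: False, g: False, o: False}
  {g: True, j: True, y: False, o: False}
  {g: True, j: False, y: False, o: False}
  {j: True, y: False, g: False, o: False}
  {j: False, y: False, g: False, o: False}
  {o: True, y: True, g: True, j: True}
  {o: True, y: True, g: True, j: False}
  {o: True, y: True, j: True, g: False}
  {o: True, y: True, j: False, g: False}
  {o: True, g: True, j: True, y: False}
  {o: True, g: True, j: False, y: False}
  {o: True, j: True, g: False, y: False}


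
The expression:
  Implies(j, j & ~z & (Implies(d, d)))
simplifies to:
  ~j | ~z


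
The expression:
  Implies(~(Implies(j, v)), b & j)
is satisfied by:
  {b: True, v: True, j: False}
  {b: True, v: False, j: False}
  {v: True, b: False, j: False}
  {b: False, v: False, j: False}
  {j: True, b: True, v: True}
  {j: True, b: True, v: False}
  {j: True, v: True, b: False}


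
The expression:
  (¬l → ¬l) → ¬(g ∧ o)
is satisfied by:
  {g: False, o: False}
  {o: True, g: False}
  {g: True, o: False}


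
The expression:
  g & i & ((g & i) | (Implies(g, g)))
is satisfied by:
  {i: True, g: True}


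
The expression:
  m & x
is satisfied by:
  {m: True, x: True}


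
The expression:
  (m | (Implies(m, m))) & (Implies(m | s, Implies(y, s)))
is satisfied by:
  {s: True, m: False, y: False}
  {m: False, y: False, s: False}
  {s: True, y: True, m: False}
  {y: True, m: False, s: False}
  {s: True, m: True, y: False}
  {m: True, s: False, y: False}
  {s: True, y: True, m: True}


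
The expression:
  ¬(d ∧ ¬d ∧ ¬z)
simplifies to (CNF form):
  True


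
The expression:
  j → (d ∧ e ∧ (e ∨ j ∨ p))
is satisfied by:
  {d: True, e: True, j: False}
  {d: True, e: False, j: False}
  {e: True, d: False, j: False}
  {d: False, e: False, j: False}
  {j: True, d: True, e: True}


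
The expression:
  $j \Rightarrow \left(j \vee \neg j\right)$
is always true.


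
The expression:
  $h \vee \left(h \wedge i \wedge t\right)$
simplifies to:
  $h$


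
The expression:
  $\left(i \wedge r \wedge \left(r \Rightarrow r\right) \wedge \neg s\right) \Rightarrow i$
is always true.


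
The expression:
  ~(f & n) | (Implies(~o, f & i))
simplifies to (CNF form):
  i | o | ~f | ~n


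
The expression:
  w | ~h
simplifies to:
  w | ~h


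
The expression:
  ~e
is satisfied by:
  {e: False}


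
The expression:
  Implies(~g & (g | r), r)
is always true.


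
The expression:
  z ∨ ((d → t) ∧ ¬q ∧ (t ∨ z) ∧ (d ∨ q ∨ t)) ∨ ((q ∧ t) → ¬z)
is always true.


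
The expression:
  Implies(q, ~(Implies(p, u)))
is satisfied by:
  {p: True, u: False, q: False}
  {u: False, q: False, p: False}
  {p: True, u: True, q: False}
  {u: True, p: False, q: False}
  {q: True, p: True, u: False}


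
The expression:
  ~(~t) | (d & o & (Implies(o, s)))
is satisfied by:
  {d: True, t: True, s: True, o: True}
  {d: True, t: True, s: True, o: False}
  {d: True, t: True, o: True, s: False}
  {d: True, t: True, o: False, s: False}
  {t: True, s: True, o: True, d: False}
  {t: True, s: True, o: False, d: False}
  {t: True, s: False, o: True, d: False}
  {t: True, s: False, o: False, d: False}
  {d: True, s: True, o: True, t: False}


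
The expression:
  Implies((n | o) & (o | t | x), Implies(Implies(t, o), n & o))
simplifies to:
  (n & o) | (t & ~o) | (~n & ~o) | (~o & ~x)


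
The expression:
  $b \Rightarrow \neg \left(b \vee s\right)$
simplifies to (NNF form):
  $\neg b$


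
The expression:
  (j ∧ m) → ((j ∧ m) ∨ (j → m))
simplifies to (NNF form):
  True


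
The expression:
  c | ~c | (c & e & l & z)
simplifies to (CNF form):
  True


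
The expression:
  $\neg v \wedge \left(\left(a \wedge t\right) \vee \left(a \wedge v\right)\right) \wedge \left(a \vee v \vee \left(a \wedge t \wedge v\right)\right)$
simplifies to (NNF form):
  $a \wedge t \wedge \neg v$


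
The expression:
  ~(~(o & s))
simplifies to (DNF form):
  o & s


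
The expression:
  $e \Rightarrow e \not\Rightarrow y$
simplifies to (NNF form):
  $\neg e \vee \neg y$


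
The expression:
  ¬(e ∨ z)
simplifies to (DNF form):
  ¬e ∧ ¬z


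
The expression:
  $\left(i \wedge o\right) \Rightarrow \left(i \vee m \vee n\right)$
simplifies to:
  $\text{True}$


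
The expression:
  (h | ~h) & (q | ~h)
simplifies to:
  q | ~h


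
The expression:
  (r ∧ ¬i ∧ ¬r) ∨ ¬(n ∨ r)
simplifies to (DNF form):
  ¬n ∧ ¬r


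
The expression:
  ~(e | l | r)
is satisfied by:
  {e: False, r: False, l: False}


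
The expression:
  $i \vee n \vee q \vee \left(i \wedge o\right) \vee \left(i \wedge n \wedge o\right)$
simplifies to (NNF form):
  $i \vee n \vee q$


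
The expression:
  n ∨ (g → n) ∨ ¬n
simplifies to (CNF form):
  True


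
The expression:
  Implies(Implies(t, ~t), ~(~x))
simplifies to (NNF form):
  t | x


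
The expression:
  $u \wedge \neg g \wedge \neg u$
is never true.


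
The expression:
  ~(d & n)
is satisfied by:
  {d: False, n: False}
  {n: True, d: False}
  {d: True, n: False}


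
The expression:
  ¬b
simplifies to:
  ¬b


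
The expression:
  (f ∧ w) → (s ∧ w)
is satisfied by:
  {s: True, w: False, f: False}
  {w: False, f: False, s: False}
  {f: True, s: True, w: False}
  {f: True, w: False, s: False}
  {s: True, w: True, f: False}
  {w: True, s: False, f: False}
  {f: True, w: True, s: True}


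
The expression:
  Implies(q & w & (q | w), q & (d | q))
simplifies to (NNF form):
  True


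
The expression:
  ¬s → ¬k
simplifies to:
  s ∨ ¬k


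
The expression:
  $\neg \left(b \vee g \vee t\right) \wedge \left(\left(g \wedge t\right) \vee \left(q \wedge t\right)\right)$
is never true.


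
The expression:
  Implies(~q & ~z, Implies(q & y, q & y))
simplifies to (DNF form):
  True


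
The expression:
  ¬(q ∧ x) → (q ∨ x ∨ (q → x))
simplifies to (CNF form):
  True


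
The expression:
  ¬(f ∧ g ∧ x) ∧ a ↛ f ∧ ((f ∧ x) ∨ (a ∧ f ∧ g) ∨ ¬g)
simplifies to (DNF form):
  a ∧ ¬f ∧ ¬g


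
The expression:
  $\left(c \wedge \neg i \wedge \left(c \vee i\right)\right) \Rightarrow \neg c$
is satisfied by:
  {i: True, c: False}
  {c: False, i: False}
  {c: True, i: True}


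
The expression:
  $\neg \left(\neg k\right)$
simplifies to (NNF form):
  $k$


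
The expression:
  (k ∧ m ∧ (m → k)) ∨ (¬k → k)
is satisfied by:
  {k: True}


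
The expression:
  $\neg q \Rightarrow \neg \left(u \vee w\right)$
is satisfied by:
  {q: True, w: False, u: False}
  {q: True, u: True, w: False}
  {q: True, w: True, u: False}
  {q: True, u: True, w: True}
  {u: False, w: False, q: False}


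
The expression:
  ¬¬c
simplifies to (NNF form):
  c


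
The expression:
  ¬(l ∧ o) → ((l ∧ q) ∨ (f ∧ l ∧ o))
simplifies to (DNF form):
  (l ∧ o) ∨ (l ∧ q)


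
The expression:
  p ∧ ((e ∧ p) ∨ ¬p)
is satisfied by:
  {p: True, e: True}


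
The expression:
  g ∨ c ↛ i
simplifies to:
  g ∨ (c ∧ ¬i)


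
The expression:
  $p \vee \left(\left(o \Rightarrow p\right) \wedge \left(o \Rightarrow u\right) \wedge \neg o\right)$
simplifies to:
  $p \vee \neg o$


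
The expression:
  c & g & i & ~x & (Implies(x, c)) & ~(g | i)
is never true.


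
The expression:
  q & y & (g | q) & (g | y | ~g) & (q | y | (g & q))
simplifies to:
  q & y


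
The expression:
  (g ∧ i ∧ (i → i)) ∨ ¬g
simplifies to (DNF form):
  i ∨ ¬g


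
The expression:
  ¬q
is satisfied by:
  {q: False}


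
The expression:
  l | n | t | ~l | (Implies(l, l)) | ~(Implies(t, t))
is always true.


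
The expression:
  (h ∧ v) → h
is always true.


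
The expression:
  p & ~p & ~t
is never true.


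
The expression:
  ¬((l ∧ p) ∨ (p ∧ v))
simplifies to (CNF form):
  (¬l ∨ ¬p) ∧ (¬p ∨ ¬v)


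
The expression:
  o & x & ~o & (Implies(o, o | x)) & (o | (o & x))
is never true.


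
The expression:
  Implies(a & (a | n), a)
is always true.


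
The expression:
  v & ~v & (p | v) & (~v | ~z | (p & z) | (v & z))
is never true.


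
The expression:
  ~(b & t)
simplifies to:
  ~b | ~t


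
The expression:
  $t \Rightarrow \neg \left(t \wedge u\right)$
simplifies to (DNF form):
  $\neg t \vee \neg u$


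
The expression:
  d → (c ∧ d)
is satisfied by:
  {c: True, d: False}
  {d: False, c: False}
  {d: True, c: True}


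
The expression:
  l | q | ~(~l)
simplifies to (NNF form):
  l | q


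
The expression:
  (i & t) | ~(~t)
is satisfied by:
  {t: True}


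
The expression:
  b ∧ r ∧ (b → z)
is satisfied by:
  {r: True, z: True, b: True}


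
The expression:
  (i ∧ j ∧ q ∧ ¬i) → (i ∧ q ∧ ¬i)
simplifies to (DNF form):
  True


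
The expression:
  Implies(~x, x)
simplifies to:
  x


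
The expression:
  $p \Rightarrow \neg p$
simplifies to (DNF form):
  $\neg p$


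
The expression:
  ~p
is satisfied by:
  {p: False}


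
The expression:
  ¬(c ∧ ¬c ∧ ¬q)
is always true.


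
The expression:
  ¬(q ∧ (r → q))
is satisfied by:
  {q: False}


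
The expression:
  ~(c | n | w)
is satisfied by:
  {n: False, w: False, c: False}


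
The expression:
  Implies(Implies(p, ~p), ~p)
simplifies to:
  True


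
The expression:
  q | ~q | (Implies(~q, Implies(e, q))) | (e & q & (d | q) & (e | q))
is always true.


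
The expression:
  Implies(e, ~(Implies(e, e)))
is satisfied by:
  {e: False}


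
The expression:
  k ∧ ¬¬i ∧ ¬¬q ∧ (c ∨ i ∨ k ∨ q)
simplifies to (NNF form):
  i ∧ k ∧ q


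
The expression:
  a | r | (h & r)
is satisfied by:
  {r: True, a: True}
  {r: True, a: False}
  {a: True, r: False}


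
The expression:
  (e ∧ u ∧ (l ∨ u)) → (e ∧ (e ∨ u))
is always true.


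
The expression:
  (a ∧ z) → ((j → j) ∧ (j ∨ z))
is always true.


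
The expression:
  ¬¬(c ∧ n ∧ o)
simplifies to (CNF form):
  c ∧ n ∧ o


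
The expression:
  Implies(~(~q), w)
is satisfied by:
  {w: True, q: False}
  {q: False, w: False}
  {q: True, w: True}


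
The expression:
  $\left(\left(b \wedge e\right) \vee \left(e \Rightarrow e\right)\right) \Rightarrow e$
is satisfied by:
  {e: True}


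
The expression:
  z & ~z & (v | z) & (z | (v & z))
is never true.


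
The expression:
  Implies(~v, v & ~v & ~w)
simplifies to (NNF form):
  v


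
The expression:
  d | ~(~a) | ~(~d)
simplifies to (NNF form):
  a | d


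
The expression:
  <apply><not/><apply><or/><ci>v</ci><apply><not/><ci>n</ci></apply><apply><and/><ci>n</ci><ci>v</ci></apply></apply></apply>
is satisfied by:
  {n: True, v: False}


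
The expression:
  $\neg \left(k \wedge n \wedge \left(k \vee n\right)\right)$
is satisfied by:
  {k: False, n: False}
  {n: True, k: False}
  {k: True, n: False}


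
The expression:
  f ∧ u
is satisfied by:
  {u: True, f: True}


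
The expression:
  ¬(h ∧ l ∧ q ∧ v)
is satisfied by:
  {l: False, v: False, q: False, h: False}
  {h: True, l: False, v: False, q: False}
  {q: True, l: False, v: False, h: False}
  {h: True, q: True, l: False, v: False}
  {v: True, h: False, l: False, q: False}
  {h: True, v: True, l: False, q: False}
  {q: True, v: True, h: False, l: False}
  {h: True, q: True, v: True, l: False}
  {l: True, q: False, v: False, h: False}
  {h: True, l: True, q: False, v: False}
  {q: True, l: True, h: False, v: False}
  {h: True, q: True, l: True, v: False}
  {v: True, l: True, q: False, h: False}
  {h: True, v: True, l: True, q: False}
  {q: True, v: True, l: True, h: False}


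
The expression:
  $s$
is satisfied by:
  {s: True}


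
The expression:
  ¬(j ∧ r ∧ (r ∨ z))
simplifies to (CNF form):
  ¬j ∨ ¬r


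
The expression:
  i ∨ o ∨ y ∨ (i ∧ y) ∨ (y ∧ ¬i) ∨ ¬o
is always true.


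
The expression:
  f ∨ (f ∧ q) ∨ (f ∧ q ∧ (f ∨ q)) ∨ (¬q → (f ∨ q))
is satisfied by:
  {q: True, f: True}
  {q: True, f: False}
  {f: True, q: False}


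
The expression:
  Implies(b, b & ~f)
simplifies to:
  ~b | ~f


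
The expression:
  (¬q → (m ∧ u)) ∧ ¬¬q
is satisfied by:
  {q: True}


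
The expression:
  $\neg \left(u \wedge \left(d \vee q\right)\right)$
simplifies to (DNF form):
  $\left(\neg d \wedge \neg q\right) \vee \neg u$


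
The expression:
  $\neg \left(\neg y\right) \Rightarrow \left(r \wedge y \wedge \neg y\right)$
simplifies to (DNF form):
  $\neg y$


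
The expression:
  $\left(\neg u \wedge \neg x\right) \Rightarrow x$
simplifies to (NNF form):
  $u \vee x$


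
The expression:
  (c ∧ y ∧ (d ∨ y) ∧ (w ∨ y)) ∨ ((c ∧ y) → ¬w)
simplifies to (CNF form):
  True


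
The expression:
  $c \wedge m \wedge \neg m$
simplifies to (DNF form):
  $\text{False}$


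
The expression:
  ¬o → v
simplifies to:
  o ∨ v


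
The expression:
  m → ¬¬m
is always true.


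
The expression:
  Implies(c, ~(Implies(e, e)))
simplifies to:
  ~c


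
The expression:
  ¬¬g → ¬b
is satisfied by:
  {g: False, b: False}
  {b: True, g: False}
  {g: True, b: False}


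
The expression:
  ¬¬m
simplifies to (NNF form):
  m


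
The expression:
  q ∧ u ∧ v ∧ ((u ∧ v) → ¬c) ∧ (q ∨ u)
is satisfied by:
  {u: True, q: True, v: True, c: False}


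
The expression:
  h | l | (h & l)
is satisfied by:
  {l: True, h: True}
  {l: True, h: False}
  {h: True, l: False}


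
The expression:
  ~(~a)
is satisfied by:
  {a: True}


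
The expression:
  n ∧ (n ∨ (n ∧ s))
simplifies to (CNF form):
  n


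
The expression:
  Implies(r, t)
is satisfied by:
  {t: True, r: False}
  {r: False, t: False}
  {r: True, t: True}


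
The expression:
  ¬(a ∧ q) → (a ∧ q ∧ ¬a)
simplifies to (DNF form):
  a ∧ q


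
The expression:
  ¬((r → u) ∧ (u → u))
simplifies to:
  r ∧ ¬u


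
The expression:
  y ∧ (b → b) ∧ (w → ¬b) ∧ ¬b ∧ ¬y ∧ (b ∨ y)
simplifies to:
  False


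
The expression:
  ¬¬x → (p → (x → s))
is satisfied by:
  {s: True, p: False, x: False}
  {p: False, x: False, s: False}
  {x: True, s: True, p: False}
  {x: True, p: False, s: False}
  {s: True, p: True, x: False}
  {p: True, s: False, x: False}
  {x: True, p: True, s: True}


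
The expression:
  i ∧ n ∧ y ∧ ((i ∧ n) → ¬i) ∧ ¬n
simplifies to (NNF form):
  False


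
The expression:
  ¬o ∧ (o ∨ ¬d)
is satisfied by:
  {d: False, o: False}


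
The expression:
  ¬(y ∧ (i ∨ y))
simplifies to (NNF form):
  ¬y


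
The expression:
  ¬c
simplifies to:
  ¬c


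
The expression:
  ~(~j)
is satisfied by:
  {j: True}


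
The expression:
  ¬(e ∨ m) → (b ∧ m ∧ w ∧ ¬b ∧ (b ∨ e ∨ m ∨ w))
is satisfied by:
  {m: True, e: True}
  {m: True, e: False}
  {e: True, m: False}


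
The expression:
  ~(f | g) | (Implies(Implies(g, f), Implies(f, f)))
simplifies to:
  True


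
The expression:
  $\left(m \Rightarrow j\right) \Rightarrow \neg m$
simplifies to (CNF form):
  $\neg j \vee \neg m$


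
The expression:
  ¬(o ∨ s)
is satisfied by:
  {o: False, s: False}


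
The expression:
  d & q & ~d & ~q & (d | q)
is never true.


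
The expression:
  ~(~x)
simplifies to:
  x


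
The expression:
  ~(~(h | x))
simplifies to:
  h | x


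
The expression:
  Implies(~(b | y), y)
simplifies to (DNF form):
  b | y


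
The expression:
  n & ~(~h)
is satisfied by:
  {h: True, n: True}


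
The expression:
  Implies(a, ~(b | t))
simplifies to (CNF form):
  (~a | ~b) & (~a | ~t)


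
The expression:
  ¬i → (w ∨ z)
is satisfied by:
  {i: True, z: True, w: True}
  {i: True, z: True, w: False}
  {i: True, w: True, z: False}
  {i: True, w: False, z: False}
  {z: True, w: True, i: False}
  {z: True, w: False, i: False}
  {w: True, z: False, i: False}


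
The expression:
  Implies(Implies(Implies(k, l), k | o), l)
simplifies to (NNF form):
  l | (~k & ~o)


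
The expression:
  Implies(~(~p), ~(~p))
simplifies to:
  True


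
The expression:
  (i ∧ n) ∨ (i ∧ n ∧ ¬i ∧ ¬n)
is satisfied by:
  {i: True, n: True}


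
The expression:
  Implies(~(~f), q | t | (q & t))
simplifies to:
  q | t | ~f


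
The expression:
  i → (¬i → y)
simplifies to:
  True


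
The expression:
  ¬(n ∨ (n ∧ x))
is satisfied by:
  {n: False}


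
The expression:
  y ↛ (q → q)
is never true.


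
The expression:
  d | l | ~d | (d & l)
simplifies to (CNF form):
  True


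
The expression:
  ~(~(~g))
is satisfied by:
  {g: False}


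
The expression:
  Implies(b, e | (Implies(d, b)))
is always true.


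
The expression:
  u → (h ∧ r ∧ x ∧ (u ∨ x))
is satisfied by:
  {h: True, r: True, x: True, u: False}
  {h: True, r: True, x: False, u: False}
  {h: True, x: True, r: False, u: False}
  {h: True, x: False, r: False, u: False}
  {r: True, x: True, h: False, u: False}
  {r: True, h: False, x: False, u: False}
  {r: False, x: True, h: False, u: False}
  {r: False, h: False, x: False, u: False}
  {h: True, u: True, r: True, x: True}


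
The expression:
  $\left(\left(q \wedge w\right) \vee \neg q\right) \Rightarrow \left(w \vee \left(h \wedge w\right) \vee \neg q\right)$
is always true.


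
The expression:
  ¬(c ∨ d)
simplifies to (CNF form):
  ¬c ∧ ¬d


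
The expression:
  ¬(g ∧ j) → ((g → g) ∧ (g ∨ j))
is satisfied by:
  {g: True, j: True}
  {g: True, j: False}
  {j: True, g: False}
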